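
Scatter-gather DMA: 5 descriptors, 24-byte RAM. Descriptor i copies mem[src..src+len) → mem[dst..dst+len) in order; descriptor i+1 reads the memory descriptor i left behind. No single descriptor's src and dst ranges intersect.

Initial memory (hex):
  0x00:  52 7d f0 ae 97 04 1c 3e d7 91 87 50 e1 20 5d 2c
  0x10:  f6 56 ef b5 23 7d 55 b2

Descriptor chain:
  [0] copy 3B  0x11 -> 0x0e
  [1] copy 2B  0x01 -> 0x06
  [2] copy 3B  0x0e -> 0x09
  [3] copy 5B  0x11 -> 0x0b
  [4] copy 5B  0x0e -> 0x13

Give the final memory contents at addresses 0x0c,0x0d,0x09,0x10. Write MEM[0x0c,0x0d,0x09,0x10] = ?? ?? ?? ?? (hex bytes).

  after D0: wrote 3B at 0x0e = 56efb5
  after D1: wrote 2B at 0x06 = 7df0
  after D2: wrote 3B at 0x09 = 56efb5
  after D3: wrote 5B at 0x0b = 56efb5237d
  after D4: wrote 5B at 0x13 = 237db556ef
query mem[0x0c]=0xef, mem[0x0d]=0xb5, mem[0x09]=0x56, mem[0x10]=0xb5

MEM[0x0c,0x0d,0x09,0x10] = ef b5 56 b5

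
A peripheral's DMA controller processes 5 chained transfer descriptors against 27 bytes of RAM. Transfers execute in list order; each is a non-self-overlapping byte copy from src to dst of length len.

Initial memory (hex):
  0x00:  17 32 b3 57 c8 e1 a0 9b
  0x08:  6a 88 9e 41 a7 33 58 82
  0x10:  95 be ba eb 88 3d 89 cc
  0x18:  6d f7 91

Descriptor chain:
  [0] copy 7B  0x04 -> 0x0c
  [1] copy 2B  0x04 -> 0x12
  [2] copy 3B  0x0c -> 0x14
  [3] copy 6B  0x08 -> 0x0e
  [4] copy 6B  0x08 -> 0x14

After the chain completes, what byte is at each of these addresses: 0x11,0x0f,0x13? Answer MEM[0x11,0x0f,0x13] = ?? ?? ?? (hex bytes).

#0 dst[0x0c+7] := {0xc8,0xe1,0xa0,0x9b,0x6a,0x88,0x9e}
#1 dst[0x12+2] := {0xc8,0xe1}
#2 dst[0x14+3] := {0xc8,0xe1,0xa0}
#3 dst[0x0e+6] := {0x6a,0x88,0x9e,0x41,0xc8,0xe1}
#4 dst[0x14+6] := {0x6a,0x88,0x9e,0x41,0xc8,0xe1}
query mem[0x11]=0x41, mem[0x0f]=0x88, mem[0x13]=0xe1

MEM[0x11,0x0f,0x13] = 41 88 e1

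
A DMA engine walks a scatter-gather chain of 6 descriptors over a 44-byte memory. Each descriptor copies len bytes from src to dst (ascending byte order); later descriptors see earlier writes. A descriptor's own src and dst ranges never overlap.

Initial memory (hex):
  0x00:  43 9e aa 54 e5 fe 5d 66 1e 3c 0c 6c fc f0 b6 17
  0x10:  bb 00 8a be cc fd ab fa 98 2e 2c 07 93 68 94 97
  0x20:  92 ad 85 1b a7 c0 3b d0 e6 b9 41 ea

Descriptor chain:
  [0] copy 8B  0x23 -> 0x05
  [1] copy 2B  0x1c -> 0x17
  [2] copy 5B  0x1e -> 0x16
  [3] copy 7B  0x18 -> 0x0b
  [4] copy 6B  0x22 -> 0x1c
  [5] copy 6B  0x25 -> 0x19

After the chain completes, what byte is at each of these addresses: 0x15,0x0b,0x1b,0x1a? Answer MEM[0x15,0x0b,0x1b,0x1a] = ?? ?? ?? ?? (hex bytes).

MEM[0x15,0x0b,0x1b,0x1a] = fd 92 d0 3b

[0] 0x23->0x05 len=8 : 1b a7 c0 3b d0 e6 b9 41
[1] 0x1c->0x17 len=2 : 93 68
[2] 0x1e->0x16 len=5 : 94 97 92 ad 85
[3] 0x18->0x0b len=7 : 92 ad 85 07 93 68 94
[4] 0x22->0x1c len=6 : 85 1b a7 c0 3b d0
[5] 0x25->0x19 len=6 : c0 3b d0 e6 b9 41
query mem[0x15]=0xfd, mem[0x0b]=0x92, mem[0x1b]=0xd0, mem[0x1a]=0x3b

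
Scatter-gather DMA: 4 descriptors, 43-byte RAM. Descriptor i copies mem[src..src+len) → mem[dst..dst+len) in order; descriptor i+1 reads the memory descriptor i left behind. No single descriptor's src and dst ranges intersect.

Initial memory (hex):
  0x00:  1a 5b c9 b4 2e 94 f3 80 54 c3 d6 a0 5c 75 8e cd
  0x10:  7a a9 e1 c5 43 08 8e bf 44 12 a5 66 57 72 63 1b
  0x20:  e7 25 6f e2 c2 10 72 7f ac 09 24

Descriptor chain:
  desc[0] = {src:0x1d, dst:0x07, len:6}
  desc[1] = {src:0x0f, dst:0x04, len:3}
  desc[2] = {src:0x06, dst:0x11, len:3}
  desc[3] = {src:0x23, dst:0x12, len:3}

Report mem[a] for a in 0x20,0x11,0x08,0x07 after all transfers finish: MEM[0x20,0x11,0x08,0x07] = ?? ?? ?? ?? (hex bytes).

MEM[0x20,0x11,0x08,0x07] = e7 a9 63 72

#0 dst[0x07+6] := {0x72,0x63,0x1b,0xe7,0x25,0x6f}
#1 dst[0x04+3] := {0xcd,0x7a,0xa9}
#2 dst[0x11+3] := {0xa9,0x72,0x63}
#3 dst[0x12+3] := {0xe2,0xc2,0x10}
query mem[0x20]=0xe7, mem[0x11]=0xa9, mem[0x08]=0x63, mem[0x07]=0x72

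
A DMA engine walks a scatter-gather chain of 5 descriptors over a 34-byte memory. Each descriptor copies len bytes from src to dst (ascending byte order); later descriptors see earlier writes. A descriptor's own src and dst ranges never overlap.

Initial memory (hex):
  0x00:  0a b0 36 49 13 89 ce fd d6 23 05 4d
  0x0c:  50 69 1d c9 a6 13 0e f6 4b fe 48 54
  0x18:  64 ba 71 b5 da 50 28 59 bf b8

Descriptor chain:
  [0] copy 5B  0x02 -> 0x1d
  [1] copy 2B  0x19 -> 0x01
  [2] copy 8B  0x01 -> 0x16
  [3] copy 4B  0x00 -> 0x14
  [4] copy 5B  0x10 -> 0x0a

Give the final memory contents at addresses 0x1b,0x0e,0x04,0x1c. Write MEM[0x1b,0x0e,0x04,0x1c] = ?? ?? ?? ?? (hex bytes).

MEM[0x1b,0x0e,0x04,0x1c] = ce 0a 13 fd

#0 dst[0x1d+5] := {0x36,0x49,0x13,0x89,0xce}
#1 dst[0x01+2] := {0xba,0x71}
#2 dst[0x16+8] := {0xba,0x71,0x49,0x13,0x89,0xce,0xfd,0xd6}
#3 dst[0x14+4] := {0x0a,0xba,0x71,0x49}
#4 dst[0x0a+5] := {0xa6,0x13,0x0e,0xf6,0x0a}
query mem[0x1b]=0xce, mem[0x0e]=0x0a, mem[0x04]=0x13, mem[0x1c]=0xfd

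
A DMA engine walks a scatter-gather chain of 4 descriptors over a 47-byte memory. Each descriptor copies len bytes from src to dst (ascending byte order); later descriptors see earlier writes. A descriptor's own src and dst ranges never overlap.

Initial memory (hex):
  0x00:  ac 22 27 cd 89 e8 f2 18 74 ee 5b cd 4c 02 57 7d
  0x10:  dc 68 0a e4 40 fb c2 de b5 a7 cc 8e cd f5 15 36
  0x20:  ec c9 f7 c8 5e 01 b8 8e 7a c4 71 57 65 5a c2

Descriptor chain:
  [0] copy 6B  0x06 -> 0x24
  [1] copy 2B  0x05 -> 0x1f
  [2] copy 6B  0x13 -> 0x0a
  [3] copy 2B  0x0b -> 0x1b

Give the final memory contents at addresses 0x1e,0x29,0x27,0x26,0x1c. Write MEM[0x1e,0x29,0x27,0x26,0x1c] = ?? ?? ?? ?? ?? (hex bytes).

MEM[0x1e,0x29,0x27,0x26,0x1c] = 15 cd ee 74 fb

D0: mem[0x24..0x29] <- [f2 18 74 ee 5b cd]
D1: mem[0x1f..0x20] <- [e8 f2]
D2: mem[0x0a..0x0f] <- [e4 40 fb c2 de b5]
D3: mem[0x1b..0x1c] <- [40 fb]
query mem[0x1e]=0x15, mem[0x29]=0xcd, mem[0x27]=0xee, mem[0x26]=0x74, mem[0x1c]=0xfb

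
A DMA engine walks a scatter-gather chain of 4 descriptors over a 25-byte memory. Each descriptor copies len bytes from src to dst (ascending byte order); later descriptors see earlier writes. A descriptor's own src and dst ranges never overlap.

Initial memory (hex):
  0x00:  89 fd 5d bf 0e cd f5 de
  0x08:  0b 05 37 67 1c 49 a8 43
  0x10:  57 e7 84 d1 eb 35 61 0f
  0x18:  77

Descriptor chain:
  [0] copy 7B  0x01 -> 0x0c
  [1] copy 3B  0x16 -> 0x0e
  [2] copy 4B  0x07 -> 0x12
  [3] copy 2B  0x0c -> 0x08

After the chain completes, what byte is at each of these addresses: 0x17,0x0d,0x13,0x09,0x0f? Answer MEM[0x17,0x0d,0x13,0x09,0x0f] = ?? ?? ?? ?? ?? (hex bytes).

  after D0: wrote 7B at 0x0c = fd5dbf0ecdf5de
  after D1: wrote 3B at 0x0e = 610f77
  after D2: wrote 4B at 0x12 = de0b0537
  after D3: wrote 2B at 0x08 = fd5d
query mem[0x17]=0x0f, mem[0x0d]=0x5d, mem[0x13]=0x0b, mem[0x09]=0x5d, mem[0x0f]=0x0f

MEM[0x17,0x0d,0x13,0x09,0x0f] = 0f 5d 0b 5d 0f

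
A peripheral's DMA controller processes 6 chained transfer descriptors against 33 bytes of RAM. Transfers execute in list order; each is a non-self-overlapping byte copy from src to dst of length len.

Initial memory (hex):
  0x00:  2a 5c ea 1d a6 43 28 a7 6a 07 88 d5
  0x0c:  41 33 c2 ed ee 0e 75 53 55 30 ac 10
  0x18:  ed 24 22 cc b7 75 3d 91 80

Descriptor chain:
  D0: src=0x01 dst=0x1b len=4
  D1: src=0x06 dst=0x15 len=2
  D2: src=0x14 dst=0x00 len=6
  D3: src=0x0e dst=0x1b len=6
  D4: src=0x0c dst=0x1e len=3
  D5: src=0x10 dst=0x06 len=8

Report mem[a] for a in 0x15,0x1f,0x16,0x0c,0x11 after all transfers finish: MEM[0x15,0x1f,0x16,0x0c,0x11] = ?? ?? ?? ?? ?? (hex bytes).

MEM[0x15,0x1f,0x16,0x0c,0x11] = 28 33 a7 a7 0e

D0: mem[0x1b..0x1e] <- [5c ea 1d a6]
D1: mem[0x15..0x16] <- [28 a7]
D2: mem[0x00..0x05] <- [55 28 a7 10 ed 24]
D3: mem[0x1b..0x20] <- [c2 ed ee 0e 75 53]
D4: mem[0x1e..0x20] <- [41 33 c2]
D5: mem[0x06..0x0d] <- [ee 0e 75 53 55 28 a7 10]
query mem[0x15]=0x28, mem[0x1f]=0x33, mem[0x16]=0xa7, mem[0x0c]=0xa7, mem[0x11]=0x0e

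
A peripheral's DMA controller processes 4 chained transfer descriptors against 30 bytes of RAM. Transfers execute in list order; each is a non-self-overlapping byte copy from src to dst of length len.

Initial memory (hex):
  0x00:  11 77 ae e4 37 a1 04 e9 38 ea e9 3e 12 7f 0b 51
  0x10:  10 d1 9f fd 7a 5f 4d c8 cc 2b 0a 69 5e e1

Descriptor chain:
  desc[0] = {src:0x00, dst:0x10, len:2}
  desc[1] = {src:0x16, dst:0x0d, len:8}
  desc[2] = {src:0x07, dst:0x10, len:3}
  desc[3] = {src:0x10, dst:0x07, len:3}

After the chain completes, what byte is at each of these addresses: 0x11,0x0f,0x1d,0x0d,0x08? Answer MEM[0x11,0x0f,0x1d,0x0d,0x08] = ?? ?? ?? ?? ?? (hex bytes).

#0 dst[0x10+2] := {0x11,0x77}
#1 dst[0x0d+8] := {0x4d,0xc8,0xcc,0x2b,0x0a,0x69,0x5e,0xe1}
#2 dst[0x10+3] := {0xe9,0x38,0xea}
#3 dst[0x07+3] := {0xe9,0x38,0xea}
query mem[0x11]=0x38, mem[0x0f]=0xcc, mem[0x1d]=0xe1, mem[0x0d]=0x4d, mem[0x08]=0x38

MEM[0x11,0x0f,0x1d,0x0d,0x08] = 38 cc e1 4d 38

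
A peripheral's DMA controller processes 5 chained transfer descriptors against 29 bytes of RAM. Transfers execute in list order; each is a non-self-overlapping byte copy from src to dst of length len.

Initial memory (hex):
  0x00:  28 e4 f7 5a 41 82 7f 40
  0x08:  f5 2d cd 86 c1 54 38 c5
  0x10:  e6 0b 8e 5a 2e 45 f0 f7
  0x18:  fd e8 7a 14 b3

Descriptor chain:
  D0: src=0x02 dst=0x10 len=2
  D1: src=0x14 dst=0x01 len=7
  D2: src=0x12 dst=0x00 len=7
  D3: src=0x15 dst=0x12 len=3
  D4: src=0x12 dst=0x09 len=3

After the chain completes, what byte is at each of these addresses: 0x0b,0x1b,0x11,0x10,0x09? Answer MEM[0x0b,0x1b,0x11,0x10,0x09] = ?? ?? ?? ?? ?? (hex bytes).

[0] 0x02->0x10 len=2 : f7 5a
[1] 0x14->0x01 len=7 : 2e 45 f0 f7 fd e8 7a
[2] 0x12->0x00 len=7 : 8e 5a 2e 45 f0 f7 fd
[3] 0x15->0x12 len=3 : 45 f0 f7
[4] 0x12->0x09 len=3 : 45 f0 f7
query mem[0x0b]=0xf7, mem[0x1b]=0x14, mem[0x11]=0x5a, mem[0x10]=0xf7, mem[0x09]=0x45

MEM[0x0b,0x1b,0x11,0x10,0x09] = f7 14 5a f7 45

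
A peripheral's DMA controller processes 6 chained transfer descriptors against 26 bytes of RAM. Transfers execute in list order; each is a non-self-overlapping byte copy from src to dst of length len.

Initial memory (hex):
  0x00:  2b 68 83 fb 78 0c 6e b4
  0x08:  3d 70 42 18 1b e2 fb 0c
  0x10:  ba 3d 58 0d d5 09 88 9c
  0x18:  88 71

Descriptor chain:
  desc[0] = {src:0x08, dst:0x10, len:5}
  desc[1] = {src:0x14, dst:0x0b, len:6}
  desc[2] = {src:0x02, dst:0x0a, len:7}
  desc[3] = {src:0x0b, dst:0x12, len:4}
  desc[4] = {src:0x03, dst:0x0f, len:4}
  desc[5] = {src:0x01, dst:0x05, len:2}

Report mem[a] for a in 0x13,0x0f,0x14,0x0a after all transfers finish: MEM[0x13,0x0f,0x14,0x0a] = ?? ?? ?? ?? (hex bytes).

MEM[0x13,0x0f,0x14,0x0a] = 78 fb 0c 83

[0] 0x08->0x10 len=5 : 3d 70 42 18 1b
[1] 0x14->0x0b len=6 : 1b 09 88 9c 88 71
[2] 0x02->0x0a len=7 : 83 fb 78 0c 6e b4 3d
[3] 0x0b->0x12 len=4 : fb 78 0c 6e
[4] 0x03->0x0f len=4 : fb 78 0c 6e
[5] 0x01->0x05 len=2 : 68 83
query mem[0x13]=0x78, mem[0x0f]=0xfb, mem[0x14]=0x0c, mem[0x0a]=0x83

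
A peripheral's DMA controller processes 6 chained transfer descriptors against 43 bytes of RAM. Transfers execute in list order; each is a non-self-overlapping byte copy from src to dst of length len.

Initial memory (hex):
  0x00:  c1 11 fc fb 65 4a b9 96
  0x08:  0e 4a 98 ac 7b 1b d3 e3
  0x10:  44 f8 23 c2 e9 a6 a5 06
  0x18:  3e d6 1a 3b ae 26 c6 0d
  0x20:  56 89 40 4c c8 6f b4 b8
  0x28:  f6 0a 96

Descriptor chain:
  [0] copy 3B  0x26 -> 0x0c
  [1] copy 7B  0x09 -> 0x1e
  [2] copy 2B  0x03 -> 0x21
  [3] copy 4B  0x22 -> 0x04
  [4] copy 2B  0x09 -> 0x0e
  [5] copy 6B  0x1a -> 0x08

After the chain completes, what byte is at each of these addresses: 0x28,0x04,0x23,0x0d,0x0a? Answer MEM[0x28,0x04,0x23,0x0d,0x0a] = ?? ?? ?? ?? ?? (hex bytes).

MEM[0x28,0x04,0x23,0x0d,0x0a] = f6 65 f6 98 ae

[0] 0x26->0x0c len=3 : b4 b8 f6
[1] 0x09->0x1e len=7 : 4a 98 ac b4 b8 f6 e3
[2] 0x03->0x21 len=2 : fb 65
[3] 0x22->0x04 len=4 : 65 f6 e3 6f
[4] 0x09->0x0e len=2 : 4a 98
[5] 0x1a->0x08 len=6 : 1a 3b ae 26 4a 98
query mem[0x28]=0xf6, mem[0x04]=0x65, mem[0x23]=0xf6, mem[0x0d]=0x98, mem[0x0a]=0xae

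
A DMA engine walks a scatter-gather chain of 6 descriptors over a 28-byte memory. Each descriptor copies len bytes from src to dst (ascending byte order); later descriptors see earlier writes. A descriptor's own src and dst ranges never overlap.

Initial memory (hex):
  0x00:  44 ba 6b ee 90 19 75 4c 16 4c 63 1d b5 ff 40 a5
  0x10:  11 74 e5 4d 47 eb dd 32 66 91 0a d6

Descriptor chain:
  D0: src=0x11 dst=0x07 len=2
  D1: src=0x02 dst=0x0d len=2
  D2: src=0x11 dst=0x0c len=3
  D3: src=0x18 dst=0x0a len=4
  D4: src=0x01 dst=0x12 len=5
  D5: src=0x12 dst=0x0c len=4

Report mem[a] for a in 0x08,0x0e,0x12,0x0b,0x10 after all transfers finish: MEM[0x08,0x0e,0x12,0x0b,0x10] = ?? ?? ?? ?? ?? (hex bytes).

D0: mem[0x07..0x08] <- [74 e5]
D1: mem[0x0d..0x0e] <- [6b ee]
D2: mem[0x0c..0x0e] <- [74 e5 4d]
D3: mem[0x0a..0x0d] <- [66 91 0a d6]
D4: mem[0x12..0x16] <- [ba 6b ee 90 19]
D5: mem[0x0c..0x0f] <- [ba 6b ee 90]
query mem[0x08]=0xe5, mem[0x0e]=0xee, mem[0x12]=0xba, mem[0x0b]=0x91, mem[0x10]=0x11

MEM[0x08,0x0e,0x12,0x0b,0x10] = e5 ee ba 91 11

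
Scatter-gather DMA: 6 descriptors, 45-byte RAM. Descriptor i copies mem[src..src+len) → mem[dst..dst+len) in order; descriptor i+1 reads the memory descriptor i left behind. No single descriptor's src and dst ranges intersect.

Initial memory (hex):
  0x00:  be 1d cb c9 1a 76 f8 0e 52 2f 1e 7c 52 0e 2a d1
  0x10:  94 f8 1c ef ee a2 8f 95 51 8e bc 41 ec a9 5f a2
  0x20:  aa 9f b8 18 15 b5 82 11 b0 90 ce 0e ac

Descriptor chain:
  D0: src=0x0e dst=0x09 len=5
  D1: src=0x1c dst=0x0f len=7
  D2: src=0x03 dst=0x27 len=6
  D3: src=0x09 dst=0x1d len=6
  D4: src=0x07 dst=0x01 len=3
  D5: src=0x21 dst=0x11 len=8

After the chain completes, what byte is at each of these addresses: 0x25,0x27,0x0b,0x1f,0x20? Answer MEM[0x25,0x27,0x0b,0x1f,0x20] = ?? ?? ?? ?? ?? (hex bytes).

MEM[0x25,0x27,0x0b,0x1f,0x20] = b5 c9 94 94 f8

[0] 0x0e->0x09 len=5 : 2a d1 94 f8 1c
[1] 0x1c->0x0f len=7 : ec a9 5f a2 aa 9f b8
[2] 0x03->0x27 len=6 : c9 1a 76 f8 0e 52
[3] 0x09->0x1d len=6 : 2a d1 94 f8 1c 2a
[4] 0x07->0x01 len=3 : 0e 52 2a
[5] 0x21->0x11 len=8 : 1c 2a 18 15 b5 82 c9 1a
query mem[0x25]=0xb5, mem[0x27]=0xc9, mem[0x0b]=0x94, mem[0x1f]=0x94, mem[0x20]=0xf8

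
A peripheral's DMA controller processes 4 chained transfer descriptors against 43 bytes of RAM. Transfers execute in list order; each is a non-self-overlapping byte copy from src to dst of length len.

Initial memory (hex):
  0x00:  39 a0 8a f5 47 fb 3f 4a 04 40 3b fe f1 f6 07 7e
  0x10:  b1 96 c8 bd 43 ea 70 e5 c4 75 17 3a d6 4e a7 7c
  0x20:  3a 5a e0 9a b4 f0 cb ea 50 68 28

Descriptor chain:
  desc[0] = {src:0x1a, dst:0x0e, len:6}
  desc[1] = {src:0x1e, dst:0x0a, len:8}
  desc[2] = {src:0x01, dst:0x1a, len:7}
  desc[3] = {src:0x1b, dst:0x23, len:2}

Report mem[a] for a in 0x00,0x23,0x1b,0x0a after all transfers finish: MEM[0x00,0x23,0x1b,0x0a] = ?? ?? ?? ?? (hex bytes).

  after D0: wrote 6B at 0x0e = 173ad64ea77c
  after D1: wrote 8B at 0x0a = a77c3a5ae09ab4f0
  after D2: wrote 7B at 0x1a = a08af547fb3f4a
  after D3: wrote 2B at 0x23 = 8af5
query mem[0x00]=0x39, mem[0x23]=0x8a, mem[0x1b]=0x8a, mem[0x0a]=0xa7

MEM[0x00,0x23,0x1b,0x0a] = 39 8a 8a a7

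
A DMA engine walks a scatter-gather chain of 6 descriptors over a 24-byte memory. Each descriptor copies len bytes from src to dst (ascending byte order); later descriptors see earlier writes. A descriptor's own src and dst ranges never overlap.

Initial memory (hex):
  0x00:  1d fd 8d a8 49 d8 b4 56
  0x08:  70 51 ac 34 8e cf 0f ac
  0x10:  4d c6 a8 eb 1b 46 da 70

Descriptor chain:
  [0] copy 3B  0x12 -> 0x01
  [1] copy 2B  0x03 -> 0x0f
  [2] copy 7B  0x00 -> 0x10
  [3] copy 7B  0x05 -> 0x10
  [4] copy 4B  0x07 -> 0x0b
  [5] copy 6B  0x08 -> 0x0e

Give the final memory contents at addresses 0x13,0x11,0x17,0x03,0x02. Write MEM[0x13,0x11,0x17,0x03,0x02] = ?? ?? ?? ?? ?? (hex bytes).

MEM[0x13,0x11,0x17,0x03,0x02] = 51 56 70 1b eb

[0] 0x12->0x01 len=3 : a8 eb 1b
[1] 0x03->0x0f len=2 : 1b 49
[2] 0x00->0x10 len=7 : 1d a8 eb 1b 49 d8 b4
[3] 0x05->0x10 len=7 : d8 b4 56 70 51 ac 34
[4] 0x07->0x0b len=4 : 56 70 51 ac
[5] 0x08->0x0e len=6 : 70 51 ac 56 70 51
query mem[0x13]=0x51, mem[0x11]=0x56, mem[0x17]=0x70, mem[0x03]=0x1b, mem[0x02]=0xeb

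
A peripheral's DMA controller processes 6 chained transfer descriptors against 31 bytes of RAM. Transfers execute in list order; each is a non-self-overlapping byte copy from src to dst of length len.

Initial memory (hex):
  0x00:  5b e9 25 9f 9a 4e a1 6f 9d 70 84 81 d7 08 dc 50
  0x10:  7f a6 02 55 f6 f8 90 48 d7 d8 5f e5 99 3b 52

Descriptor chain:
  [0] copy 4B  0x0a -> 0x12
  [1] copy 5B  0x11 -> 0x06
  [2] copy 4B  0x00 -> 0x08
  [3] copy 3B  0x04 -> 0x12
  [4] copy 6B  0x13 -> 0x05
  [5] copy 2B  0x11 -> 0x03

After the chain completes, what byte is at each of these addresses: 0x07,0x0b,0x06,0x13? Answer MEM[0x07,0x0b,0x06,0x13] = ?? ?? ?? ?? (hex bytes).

[0] 0x0a->0x12 len=4 : 84 81 d7 08
[1] 0x11->0x06 len=5 : a6 84 81 d7 08
[2] 0x00->0x08 len=4 : 5b e9 25 9f
[3] 0x04->0x12 len=3 : 9a 4e a6
[4] 0x13->0x05 len=6 : 4e a6 08 90 48 d7
[5] 0x11->0x03 len=2 : a6 9a
query mem[0x07]=0x08, mem[0x0b]=0x9f, mem[0x06]=0xa6, mem[0x13]=0x4e

MEM[0x07,0x0b,0x06,0x13] = 08 9f a6 4e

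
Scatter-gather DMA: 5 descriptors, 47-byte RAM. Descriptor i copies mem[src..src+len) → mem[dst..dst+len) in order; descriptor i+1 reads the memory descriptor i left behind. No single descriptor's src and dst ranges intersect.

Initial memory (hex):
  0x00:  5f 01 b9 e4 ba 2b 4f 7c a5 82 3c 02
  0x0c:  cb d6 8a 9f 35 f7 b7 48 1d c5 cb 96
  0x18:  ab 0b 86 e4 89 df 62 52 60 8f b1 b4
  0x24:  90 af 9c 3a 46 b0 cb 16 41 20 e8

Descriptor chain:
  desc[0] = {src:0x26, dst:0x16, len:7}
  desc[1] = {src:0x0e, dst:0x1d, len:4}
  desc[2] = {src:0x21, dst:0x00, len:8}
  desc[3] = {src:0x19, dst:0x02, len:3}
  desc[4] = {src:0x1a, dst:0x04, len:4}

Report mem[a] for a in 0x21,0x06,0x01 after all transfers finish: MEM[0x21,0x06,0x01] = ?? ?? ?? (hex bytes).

MEM[0x21,0x06,0x01] = 8f 41 b1

[0] 0x26->0x16 len=7 : 9c 3a 46 b0 cb 16 41
[1] 0x0e->0x1d len=4 : 8a 9f 35 f7
[2] 0x21->0x00 len=8 : 8f b1 b4 90 af 9c 3a 46
[3] 0x19->0x02 len=3 : b0 cb 16
[4] 0x1a->0x04 len=4 : cb 16 41 8a
query mem[0x21]=0x8f, mem[0x06]=0x41, mem[0x01]=0xb1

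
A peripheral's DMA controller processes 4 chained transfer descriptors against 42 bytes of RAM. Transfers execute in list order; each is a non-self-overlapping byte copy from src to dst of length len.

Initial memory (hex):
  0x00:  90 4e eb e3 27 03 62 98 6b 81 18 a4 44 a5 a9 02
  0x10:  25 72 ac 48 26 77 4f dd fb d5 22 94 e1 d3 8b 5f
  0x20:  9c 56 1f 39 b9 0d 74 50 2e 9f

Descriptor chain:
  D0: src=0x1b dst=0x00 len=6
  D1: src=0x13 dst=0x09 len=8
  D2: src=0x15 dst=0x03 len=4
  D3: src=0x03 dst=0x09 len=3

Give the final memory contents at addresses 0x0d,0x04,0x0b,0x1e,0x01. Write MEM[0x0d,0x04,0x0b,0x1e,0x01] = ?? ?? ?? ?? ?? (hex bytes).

#0 dst[0x00+6] := {0x94,0xe1,0xd3,0x8b,0x5f,0x9c}
#1 dst[0x09+8] := {0x48,0x26,0x77,0x4f,0xdd,0xfb,0xd5,0x22}
#2 dst[0x03+4] := {0x77,0x4f,0xdd,0xfb}
#3 dst[0x09+3] := {0x77,0x4f,0xdd}
query mem[0x0d]=0xdd, mem[0x04]=0x4f, mem[0x0b]=0xdd, mem[0x1e]=0x8b, mem[0x01]=0xe1

MEM[0x0d,0x04,0x0b,0x1e,0x01] = dd 4f dd 8b e1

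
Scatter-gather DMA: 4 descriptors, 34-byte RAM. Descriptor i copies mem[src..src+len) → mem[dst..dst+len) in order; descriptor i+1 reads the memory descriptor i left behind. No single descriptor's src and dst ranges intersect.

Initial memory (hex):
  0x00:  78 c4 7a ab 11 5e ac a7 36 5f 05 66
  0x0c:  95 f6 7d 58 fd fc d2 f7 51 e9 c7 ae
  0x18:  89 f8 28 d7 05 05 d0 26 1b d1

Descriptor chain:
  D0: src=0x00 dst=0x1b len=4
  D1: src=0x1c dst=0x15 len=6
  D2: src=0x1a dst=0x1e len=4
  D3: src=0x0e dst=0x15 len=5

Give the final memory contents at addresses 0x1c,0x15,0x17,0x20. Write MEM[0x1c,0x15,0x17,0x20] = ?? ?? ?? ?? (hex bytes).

  after D0: wrote 4B at 0x1b = 78c47aab
  after D1: wrote 6B at 0x15 = c47aab261bd1
  after D2: wrote 4B at 0x1e = d178c47a
  after D3: wrote 5B at 0x15 = 7d58fdfcd2
query mem[0x1c]=0xc4, mem[0x15]=0x7d, mem[0x17]=0xfd, mem[0x20]=0xc4

MEM[0x1c,0x15,0x17,0x20] = c4 7d fd c4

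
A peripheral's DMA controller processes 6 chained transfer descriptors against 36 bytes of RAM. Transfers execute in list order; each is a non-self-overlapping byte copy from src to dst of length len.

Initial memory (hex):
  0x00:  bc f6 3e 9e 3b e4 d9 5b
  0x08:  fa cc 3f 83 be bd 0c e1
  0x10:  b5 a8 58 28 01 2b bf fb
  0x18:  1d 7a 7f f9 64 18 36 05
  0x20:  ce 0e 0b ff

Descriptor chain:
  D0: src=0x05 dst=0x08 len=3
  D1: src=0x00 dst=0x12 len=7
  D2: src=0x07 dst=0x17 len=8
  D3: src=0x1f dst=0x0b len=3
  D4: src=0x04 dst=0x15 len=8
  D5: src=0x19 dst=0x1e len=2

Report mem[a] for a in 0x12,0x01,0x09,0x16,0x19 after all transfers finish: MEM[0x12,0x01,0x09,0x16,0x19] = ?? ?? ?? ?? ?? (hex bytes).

MEM[0x12,0x01,0x09,0x16,0x19] = bc f6 d9 e4 e4

#0 dst[0x08+3] := {0xe4,0xd9,0x5b}
#1 dst[0x12+7] := {0xbc,0xf6,0x3e,0x9e,0x3b,0xe4,0xd9}
#2 dst[0x17+8] := {0x5b,0xe4,0xd9,0x5b,0x83,0xbe,0xbd,0x0c}
#3 dst[0x0b+3] := {0x05,0xce,0x0e}
#4 dst[0x15+8] := {0x3b,0xe4,0xd9,0x5b,0xe4,0xd9,0x5b,0x05}
#5 dst[0x1e+2] := {0xe4,0xd9}
query mem[0x12]=0xbc, mem[0x01]=0xf6, mem[0x09]=0xd9, mem[0x16]=0xe4, mem[0x19]=0xe4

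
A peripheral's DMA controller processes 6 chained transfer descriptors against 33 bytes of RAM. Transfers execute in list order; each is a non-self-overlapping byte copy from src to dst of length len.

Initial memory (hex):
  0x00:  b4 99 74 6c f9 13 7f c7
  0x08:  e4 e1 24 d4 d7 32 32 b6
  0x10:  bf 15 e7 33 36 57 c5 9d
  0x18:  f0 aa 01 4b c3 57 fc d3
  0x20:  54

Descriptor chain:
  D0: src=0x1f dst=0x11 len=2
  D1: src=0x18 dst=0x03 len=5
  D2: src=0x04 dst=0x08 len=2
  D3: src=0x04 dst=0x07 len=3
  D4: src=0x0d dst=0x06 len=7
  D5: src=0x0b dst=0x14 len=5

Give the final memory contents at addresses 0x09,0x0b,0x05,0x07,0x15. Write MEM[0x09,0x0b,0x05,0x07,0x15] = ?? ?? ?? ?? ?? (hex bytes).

  after D0: wrote 2B at 0x11 = d354
  after D1: wrote 5B at 0x03 = f0aa014bc3
  after D2: wrote 2B at 0x08 = aa01
  after D3: wrote 3B at 0x07 = aa014b
  after D4: wrote 7B at 0x06 = 3232b6bfd35433
  after D5: wrote 5B at 0x14 = 54333232b6
query mem[0x09]=0xbf, mem[0x0b]=0x54, mem[0x05]=0x01, mem[0x07]=0x32, mem[0x15]=0x33

MEM[0x09,0x0b,0x05,0x07,0x15] = bf 54 01 32 33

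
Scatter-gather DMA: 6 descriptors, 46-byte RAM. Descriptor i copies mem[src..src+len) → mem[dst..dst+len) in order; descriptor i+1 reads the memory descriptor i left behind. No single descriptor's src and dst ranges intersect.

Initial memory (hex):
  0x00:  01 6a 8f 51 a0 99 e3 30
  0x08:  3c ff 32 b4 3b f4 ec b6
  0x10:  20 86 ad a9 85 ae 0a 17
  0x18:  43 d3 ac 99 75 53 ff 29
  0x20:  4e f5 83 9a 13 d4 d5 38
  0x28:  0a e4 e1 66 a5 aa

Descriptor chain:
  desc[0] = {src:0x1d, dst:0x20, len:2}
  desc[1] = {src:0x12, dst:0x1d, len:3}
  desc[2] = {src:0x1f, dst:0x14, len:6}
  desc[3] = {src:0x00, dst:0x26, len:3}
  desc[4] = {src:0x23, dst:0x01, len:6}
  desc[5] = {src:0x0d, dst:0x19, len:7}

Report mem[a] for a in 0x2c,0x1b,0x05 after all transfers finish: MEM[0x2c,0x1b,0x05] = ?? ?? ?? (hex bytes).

D0: mem[0x20..0x21] <- [53 ff]
D1: mem[0x1d..0x1f] <- [ad a9 85]
D2: mem[0x14..0x19] <- [85 53 ff 83 9a 13]
D3: mem[0x26..0x28] <- [01 6a 8f]
D4: mem[0x01..0x06] <- [9a 13 d4 01 6a 8f]
D5: mem[0x19..0x1f] <- [f4 ec b6 20 86 ad a9]
query mem[0x2c]=0xa5, mem[0x1b]=0xb6, mem[0x05]=0x6a

MEM[0x2c,0x1b,0x05] = a5 b6 6a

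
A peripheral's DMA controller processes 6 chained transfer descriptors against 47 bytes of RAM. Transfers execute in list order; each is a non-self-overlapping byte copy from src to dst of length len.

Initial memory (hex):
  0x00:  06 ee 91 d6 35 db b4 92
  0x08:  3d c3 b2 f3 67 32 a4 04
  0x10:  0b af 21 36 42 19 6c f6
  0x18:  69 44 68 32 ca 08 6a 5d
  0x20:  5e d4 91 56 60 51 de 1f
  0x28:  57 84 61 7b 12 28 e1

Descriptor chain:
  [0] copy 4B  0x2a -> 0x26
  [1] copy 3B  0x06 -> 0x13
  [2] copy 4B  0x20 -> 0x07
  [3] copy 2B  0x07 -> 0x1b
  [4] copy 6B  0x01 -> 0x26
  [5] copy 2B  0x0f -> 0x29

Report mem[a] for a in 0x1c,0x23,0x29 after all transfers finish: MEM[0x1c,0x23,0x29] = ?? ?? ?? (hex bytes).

D0: mem[0x26..0x29] <- [61 7b 12 28]
D1: mem[0x13..0x15] <- [b4 92 3d]
D2: mem[0x07..0x0a] <- [5e d4 91 56]
D3: mem[0x1b..0x1c] <- [5e d4]
D4: mem[0x26..0x2b] <- [ee 91 d6 35 db b4]
D5: mem[0x29..0x2a] <- [04 0b]
query mem[0x1c]=0xd4, mem[0x23]=0x56, mem[0x29]=0x04

MEM[0x1c,0x23,0x29] = d4 56 04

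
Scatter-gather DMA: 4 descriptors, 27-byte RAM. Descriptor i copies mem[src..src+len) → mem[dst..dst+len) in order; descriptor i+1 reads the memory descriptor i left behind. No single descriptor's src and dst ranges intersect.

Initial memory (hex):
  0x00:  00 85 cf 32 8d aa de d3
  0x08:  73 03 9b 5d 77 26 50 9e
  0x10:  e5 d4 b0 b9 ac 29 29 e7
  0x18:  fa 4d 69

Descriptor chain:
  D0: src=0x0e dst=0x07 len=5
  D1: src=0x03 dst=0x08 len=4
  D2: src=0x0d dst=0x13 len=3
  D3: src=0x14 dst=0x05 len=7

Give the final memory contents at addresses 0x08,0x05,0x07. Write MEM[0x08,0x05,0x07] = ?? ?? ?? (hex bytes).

MEM[0x08,0x05,0x07] = e7 50 29

D0: mem[0x07..0x0b] <- [50 9e e5 d4 b0]
D1: mem[0x08..0x0b] <- [32 8d aa de]
D2: mem[0x13..0x15] <- [26 50 9e]
D3: mem[0x05..0x0b] <- [50 9e 29 e7 fa 4d 69]
query mem[0x08]=0xe7, mem[0x05]=0x50, mem[0x07]=0x29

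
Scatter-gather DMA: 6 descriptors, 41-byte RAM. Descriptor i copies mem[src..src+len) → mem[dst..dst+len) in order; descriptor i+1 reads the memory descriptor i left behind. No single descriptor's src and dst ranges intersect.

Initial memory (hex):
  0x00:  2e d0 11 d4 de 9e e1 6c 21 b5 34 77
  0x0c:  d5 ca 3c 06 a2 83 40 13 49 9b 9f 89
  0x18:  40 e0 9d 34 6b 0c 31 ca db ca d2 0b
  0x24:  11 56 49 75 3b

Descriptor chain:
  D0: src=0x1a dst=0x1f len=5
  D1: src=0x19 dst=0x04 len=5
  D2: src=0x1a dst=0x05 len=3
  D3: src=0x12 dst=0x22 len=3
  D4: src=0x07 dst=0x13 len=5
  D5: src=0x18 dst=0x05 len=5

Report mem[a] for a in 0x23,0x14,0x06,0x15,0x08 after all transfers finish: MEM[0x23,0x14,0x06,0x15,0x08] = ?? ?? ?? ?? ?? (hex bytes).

[0] 0x1a->0x1f len=5 : 9d 34 6b 0c 31
[1] 0x19->0x04 len=5 : e0 9d 34 6b 0c
[2] 0x1a->0x05 len=3 : 9d 34 6b
[3] 0x12->0x22 len=3 : 40 13 49
[4] 0x07->0x13 len=5 : 6b 0c b5 34 77
[5] 0x18->0x05 len=5 : 40 e0 9d 34 6b
query mem[0x23]=0x13, mem[0x14]=0x0c, mem[0x06]=0xe0, mem[0x15]=0xb5, mem[0x08]=0x34

MEM[0x23,0x14,0x06,0x15,0x08] = 13 0c e0 b5 34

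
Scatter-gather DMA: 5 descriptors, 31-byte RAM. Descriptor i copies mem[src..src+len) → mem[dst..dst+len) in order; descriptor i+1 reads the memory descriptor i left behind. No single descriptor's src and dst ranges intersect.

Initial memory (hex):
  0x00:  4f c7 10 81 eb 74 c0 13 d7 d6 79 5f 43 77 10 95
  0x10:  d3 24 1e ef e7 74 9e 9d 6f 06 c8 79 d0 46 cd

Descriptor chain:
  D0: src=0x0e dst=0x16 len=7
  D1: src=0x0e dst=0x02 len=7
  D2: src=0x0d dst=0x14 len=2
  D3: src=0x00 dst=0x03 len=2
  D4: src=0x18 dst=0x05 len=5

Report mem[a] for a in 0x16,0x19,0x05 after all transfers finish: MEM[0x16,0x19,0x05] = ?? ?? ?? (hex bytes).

MEM[0x16,0x19,0x05] = 10 24 d3

  after D0: wrote 7B at 0x16 = 1095d3241eefe7
  after D1: wrote 7B at 0x02 = 1095d3241eefe7
  after D2: wrote 2B at 0x14 = 7710
  after D3: wrote 2B at 0x03 = 4fc7
  after D4: wrote 5B at 0x05 = d3241eefe7
query mem[0x16]=0x10, mem[0x19]=0x24, mem[0x05]=0xd3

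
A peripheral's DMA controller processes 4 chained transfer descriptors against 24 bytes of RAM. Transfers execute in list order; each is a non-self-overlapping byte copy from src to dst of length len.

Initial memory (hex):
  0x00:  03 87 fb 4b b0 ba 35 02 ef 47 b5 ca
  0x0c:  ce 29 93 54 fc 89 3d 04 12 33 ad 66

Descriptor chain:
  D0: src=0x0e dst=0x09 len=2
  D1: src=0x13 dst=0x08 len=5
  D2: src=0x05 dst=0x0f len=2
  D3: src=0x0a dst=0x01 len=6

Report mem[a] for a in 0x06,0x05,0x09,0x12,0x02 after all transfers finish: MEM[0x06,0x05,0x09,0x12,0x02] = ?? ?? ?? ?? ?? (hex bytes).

D0: mem[0x09..0x0a] <- [93 54]
D1: mem[0x08..0x0c] <- [04 12 33 ad 66]
D2: mem[0x0f..0x10] <- [ba 35]
D3: mem[0x01..0x06] <- [33 ad 66 29 93 ba]
query mem[0x06]=0xba, mem[0x05]=0x93, mem[0x09]=0x12, mem[0x12]=0x3d, mem[0x02]=0xad

MEM[0x06,0x05,0x09,0x12,0x02] = ba 93 12 3d ad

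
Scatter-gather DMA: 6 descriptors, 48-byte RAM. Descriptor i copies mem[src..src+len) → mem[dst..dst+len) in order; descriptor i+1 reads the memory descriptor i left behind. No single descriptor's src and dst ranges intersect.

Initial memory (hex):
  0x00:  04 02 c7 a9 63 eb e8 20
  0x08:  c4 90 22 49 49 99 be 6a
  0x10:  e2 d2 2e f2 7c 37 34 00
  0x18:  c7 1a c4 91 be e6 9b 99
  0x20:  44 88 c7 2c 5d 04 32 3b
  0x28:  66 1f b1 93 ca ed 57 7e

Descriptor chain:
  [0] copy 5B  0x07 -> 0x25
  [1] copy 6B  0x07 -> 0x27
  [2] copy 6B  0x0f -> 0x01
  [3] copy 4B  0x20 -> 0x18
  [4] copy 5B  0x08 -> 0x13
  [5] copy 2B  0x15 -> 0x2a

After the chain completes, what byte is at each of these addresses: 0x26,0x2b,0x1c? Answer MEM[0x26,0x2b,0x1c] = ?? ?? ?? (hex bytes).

MEM[0x26,0x2b,0x1c] = c4 49 be

D0: mem[0x25..0x29] <- [20 c4 90 22 49]
D1: mem[0x27..0x2c] <- [20 c4 90 22 49 49]
D2: mem[0x01..0x06] <- [6a e2 d2 2e f2 7c]
D3: mem[0x18..0x1b] <- [44 88 c7 2c]
D4: mem[0x13..0x17] <- [c4 90 22 49 49]
D5: mem[0x2a..0x2b] <- [22 49]
query mem[0x26]=0xc4, mem[0x2b]=0x49, mem[0x1c]=0xbe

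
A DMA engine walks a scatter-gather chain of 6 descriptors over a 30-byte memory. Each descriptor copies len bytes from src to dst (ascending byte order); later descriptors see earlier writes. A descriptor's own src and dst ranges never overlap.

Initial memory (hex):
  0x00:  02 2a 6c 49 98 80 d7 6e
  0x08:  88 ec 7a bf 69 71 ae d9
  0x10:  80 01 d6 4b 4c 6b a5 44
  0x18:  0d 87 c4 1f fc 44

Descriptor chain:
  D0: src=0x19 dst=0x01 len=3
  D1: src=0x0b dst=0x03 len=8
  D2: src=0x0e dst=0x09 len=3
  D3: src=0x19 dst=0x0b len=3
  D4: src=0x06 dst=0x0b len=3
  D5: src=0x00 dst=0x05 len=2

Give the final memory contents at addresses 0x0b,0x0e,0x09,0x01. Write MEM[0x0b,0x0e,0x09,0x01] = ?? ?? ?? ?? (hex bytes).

[0] 0x19->0x01 len=3 : 87 c4 1f
[1] 0x0b->0x03 len=8 : bf 69 71 ae d9 80 01 d6
[2] 0x0e->0x09 len=3 : ae d9 80
[3] 0x19->0x0b len=3 : 87 c4 1f
[4] 0x06->0x0b len=3 : ae d9 80
[5] 0x00->0x05 len=2 : 02 87
query mem[0x0b]=0xae, mem[0x0e]=0xae, mem[0x09]=0xae, mem[0x01]=0x87

MEM[0x0b,0x0e,0x09,0x01] = ae ae ae 87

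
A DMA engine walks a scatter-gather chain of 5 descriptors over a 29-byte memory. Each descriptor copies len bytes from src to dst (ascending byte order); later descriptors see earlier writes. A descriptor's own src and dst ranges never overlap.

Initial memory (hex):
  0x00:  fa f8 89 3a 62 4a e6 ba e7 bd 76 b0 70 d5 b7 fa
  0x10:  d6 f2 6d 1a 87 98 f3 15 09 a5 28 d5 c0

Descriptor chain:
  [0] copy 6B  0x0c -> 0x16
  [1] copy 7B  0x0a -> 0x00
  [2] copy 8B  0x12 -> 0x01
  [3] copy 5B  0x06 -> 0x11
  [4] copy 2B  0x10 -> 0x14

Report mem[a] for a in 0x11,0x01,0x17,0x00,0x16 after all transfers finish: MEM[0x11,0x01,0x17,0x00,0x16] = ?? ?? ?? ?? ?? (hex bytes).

MEM[0x11,0x01,0x17,0x00,0x16] = d5 6d d5 76 70

[0] 0x0c->0x16 len=6 : 70 d5 b7 fa d6 f2
[1] 0x0a->0x00 len=7 : 76 b0 70 d5 b7 fa d6
[2] 0x12->0x01 len=8 : 6d 1a 87 98 70 d5 b7 fa
[3] 0x06->0x11 len=5 : d5 b7 fa bd 76
[4] 0x10->0x14 len=2 : d6 d5
query mem[0x11]=0xd5, mem[0x01]=0x6d, mem[0x17]=0xd5, mem[0x00]=0x76, mem[0x16]=0x70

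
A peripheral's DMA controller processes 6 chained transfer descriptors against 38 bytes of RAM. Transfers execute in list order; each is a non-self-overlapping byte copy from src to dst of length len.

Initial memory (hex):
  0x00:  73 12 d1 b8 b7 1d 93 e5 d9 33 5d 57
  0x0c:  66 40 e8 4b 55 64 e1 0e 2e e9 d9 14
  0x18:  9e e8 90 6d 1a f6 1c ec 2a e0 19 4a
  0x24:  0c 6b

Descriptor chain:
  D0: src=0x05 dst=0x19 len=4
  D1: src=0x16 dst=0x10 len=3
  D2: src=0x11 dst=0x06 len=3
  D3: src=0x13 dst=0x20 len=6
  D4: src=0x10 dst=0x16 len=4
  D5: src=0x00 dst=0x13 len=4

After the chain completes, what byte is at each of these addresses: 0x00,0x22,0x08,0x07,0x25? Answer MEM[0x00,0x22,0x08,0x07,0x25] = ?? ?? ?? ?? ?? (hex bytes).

  after D0: wrote 4B at 0x19 = 1d93e5d9
  after D1: wrote 3B at 0x10 = d9149e
  after D2: wrote 3B at 0x06 = 149e0e
  after D3: wrote 6B at 0x20 = 0e2ee9d9149e
  after D4: wrote 4B at 0x16 = d9149e0e
  after D5: wrote 4B at 0x13 = 7312d1b8
query mem[0x00]=0x73, mem[0x22]=0xe9, mem[0x08]=0x0e, mem[0x07]=0x9e, mem[0x25]=0x9e

MEM[0x00,0x22,0x08,0x07,0x25] = 73 e9 0e 9e 9e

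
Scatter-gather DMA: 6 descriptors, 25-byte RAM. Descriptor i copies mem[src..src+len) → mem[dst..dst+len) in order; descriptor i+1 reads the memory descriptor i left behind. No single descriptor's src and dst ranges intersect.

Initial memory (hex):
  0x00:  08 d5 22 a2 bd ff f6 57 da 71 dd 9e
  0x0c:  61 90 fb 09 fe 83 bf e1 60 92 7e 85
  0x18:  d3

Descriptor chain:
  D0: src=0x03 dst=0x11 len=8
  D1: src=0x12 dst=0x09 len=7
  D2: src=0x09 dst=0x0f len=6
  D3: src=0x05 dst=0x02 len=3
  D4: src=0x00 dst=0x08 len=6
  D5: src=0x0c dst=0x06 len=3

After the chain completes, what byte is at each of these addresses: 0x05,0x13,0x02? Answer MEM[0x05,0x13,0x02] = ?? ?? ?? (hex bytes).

#0 dst[0x11+8] := {0xa2,0xbd,0xff,0xf6,0x57,0xda,0x71,0xdd}
#1 dst[0x09+7] := {0xbd,0xff,0xf6,0x57,0xda,0x71,0xdd}
#2 dst[0x0f+6] := {0xbd,0xff,0xf6,0x57,0xda,0x71}
#3 dst[0x02+3] := {0xff,0xf6,0x57}
#4 dst[0x08+6] := {0x08,0xd5,0xff,0xf6,0x57,0xff}
#5 dst[0x06+3] := {0x57,0xff,0x71}
query mem[0x05]=0xff, mem[0x13]=0xda, mem[0x02]=0xff

MEM[0x05,0x13,0x02] = ff da ff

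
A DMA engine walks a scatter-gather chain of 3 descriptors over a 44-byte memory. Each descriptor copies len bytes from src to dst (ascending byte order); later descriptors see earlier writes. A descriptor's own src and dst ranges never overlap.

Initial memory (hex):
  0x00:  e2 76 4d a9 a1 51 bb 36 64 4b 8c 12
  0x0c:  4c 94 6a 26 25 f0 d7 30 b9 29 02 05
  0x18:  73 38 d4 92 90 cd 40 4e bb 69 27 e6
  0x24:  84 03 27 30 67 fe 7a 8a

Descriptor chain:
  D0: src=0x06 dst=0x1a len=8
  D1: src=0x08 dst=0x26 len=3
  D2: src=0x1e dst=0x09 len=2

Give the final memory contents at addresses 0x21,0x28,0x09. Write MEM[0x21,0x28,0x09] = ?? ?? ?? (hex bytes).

MEM[0x21,0x28,0x09] = 94 8c 8c

  after D0: wrote 8B at 0x1a = bb36644b8c124c94
  after D1: wrote 3B at 0x26 = 644b8c
  after D2: wrote 2B at 0x09 = 8c12
query mem[0x21]=0x94, mem[0x28]=0x8c, mem[0x09]=0x8c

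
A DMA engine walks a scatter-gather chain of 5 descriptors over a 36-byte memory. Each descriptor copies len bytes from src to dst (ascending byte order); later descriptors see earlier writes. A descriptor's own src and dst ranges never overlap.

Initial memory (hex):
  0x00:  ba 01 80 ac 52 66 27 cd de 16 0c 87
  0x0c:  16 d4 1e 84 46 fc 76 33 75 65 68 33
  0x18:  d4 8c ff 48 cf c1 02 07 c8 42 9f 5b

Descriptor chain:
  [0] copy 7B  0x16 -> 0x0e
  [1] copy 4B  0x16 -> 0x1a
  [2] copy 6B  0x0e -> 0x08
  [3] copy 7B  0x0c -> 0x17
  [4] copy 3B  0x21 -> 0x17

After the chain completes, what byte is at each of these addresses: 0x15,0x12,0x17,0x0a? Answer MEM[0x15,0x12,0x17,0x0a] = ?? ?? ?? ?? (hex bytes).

  after D0: wrote 7B at 0x0e = 6833d48cff48cf
  after D1: wrote 4B at 0x1a = 6833d48c
  after D2: wrote 6B at 0x08 = 6833d48cff48
  after D3: wrote 7B at 0x17 = ff486833d48cff
  after D4: wrote 3B at 0x17 = 429f5b
query mem[0x15]=0x65, mem[0x12]=0xff, mem[0x17]=0x42, mem[0x0a]=0xd4

MEM[0x15,0x12,0x17,0x0a] = 65 ff 42 d4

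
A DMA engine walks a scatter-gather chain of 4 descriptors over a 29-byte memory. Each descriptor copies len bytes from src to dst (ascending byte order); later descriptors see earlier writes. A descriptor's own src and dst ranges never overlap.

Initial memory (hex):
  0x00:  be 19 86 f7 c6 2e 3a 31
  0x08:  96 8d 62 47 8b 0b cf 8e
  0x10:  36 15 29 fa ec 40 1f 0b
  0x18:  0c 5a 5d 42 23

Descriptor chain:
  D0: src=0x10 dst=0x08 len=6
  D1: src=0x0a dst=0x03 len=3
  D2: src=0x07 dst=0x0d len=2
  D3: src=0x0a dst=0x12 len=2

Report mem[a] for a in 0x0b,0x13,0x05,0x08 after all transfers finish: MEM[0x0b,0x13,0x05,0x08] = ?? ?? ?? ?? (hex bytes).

  after D0: wrote 6B at 0x08 = 361529faec40
  after D1: wrote 3B at 0x03 = 29faec
  after D2: wrote 2B at 0x0d = 3136
  after D3: wrote 2B at 0x12 = 29fa
query mem[0x0b]=0xfa, mem[0x13]=0xfa, mem[0x05]=0xec, mem[0x08]=0x36

MEM[0x0b,0x13,0x05,0x08] = fa fa ec 36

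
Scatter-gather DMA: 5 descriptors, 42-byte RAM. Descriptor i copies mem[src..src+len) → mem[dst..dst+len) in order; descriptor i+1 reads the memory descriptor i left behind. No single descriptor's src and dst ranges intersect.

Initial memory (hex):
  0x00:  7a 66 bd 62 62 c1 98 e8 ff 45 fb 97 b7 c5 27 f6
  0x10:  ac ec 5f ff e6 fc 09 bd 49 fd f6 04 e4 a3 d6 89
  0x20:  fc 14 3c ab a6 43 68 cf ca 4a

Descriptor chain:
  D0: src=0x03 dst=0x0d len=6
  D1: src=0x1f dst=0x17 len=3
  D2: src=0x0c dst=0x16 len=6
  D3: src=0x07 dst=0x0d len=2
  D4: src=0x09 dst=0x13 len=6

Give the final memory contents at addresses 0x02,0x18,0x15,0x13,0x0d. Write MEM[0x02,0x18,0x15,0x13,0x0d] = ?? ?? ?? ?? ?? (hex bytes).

#0 dst[0x0d+6] := {0x62,0x62,0xc1,0x98,0xe8,0xff}
#1 dst[0x17+3] := {0x89,0xfc,0x14}
#2 dst[0x16+6] := {0xb7,0x62,0x62,0xc1,0x98,0xe8}
#3 dst[0x0d+2] := {0xe8,0xff}
#4 dst[0x13+6] := {0x45,0xfb,0x97,0xb7,0xe8,0xff}
query mem[0x02]=0xbd, mem[0x18]=0xff, mem[0x15]=0x97, mem[0x13]=0x45, mem[0x0d]=0xe8

MEM[0x02,0x18,0x15,0x13,0x0d] = bd ff 97 45 e8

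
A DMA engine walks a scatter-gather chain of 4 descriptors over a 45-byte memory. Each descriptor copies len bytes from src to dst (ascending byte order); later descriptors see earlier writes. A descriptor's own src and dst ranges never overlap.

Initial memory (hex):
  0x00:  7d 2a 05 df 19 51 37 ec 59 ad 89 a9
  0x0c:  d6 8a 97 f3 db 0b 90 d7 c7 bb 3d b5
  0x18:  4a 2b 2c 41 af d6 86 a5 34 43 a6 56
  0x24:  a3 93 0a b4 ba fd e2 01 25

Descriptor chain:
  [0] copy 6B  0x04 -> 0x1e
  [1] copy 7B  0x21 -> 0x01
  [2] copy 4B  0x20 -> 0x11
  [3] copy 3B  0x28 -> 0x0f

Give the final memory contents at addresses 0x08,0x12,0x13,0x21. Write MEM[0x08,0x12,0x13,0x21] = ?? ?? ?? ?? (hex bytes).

#0 dst[0x1e+6] := {0x19,0x51,0x37,0xec,0x59,0xad}
#1 dst[0x01+7] := {0xec,0x59,0xad,0xa3,0x93,0x0a,0xb4}
#2 dst[0x11+4] := {0x37,0xec,0x59,0xad}
#3 dst[0x0f+3] := {0xba,0xfd,0xe2}
query mem[0x08]=0x59, mem[0x12]=0xec, mem[0x13]=0x59, mem[0x21]=0xec

MEM[0x08,0x12,0x13,0x21] = 59 ec 59 ec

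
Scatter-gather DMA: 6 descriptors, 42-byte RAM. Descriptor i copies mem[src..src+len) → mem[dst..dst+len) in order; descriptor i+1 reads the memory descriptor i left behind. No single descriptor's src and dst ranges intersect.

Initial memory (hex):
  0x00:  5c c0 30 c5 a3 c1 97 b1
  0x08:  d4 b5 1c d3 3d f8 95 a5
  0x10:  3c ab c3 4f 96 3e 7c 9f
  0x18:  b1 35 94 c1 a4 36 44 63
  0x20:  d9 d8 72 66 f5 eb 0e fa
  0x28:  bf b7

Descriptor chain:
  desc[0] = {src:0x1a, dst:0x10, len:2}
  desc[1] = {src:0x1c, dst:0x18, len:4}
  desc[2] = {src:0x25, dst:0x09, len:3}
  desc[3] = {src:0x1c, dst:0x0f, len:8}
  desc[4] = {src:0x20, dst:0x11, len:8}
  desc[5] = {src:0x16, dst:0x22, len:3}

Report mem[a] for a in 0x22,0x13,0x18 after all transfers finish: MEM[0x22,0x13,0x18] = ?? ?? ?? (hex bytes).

  after D0: wrote 2B at 0x10 = 94c1
  after D1: wrote 4B at 0x18 = a4364463
  after D2: wrote 3B at 0x09 = eb0efa
  after D3: wrote 8B at 0x0f = a4364463d9d87266
  after D4: wrote 8B at 0x11 = d9d87266f5eb0efa
  after D5: wrote 3B at 0x22 = eb0efa
query mem[0x22]=0xeb, mem[0x13]=0x72, mem[0x18]=0xfa

MEM[0x22,0x13,0x18] = eb 72 fa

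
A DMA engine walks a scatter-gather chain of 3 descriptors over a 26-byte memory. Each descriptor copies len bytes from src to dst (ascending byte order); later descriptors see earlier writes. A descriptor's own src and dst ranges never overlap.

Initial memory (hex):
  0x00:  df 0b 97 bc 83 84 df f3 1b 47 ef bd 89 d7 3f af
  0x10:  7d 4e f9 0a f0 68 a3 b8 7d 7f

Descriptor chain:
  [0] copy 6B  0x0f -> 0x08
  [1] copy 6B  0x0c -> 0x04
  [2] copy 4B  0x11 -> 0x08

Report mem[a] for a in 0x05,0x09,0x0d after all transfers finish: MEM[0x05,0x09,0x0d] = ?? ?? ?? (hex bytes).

MEM[0x05,0x09,0x0d] = f0 f9 f0

[0] 0x0f->0x08 len=6 : af 7d 4e f9 0a f0
[1] 0x0c->0x04 len=6 : 0a f0 3f af 7d 4e
[2] 0x11->0x08 len=4 : 4e f9 0a f0
query mem[0x05]=0xf0, mem[0x09]=0xf9, mem[0x0d]=0xf0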